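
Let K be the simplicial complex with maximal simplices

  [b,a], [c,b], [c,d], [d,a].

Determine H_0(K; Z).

Fix the vertex order a < b < c < d and write every simplex with vertices in increasing order. Then dim K = 1 and the simplices of K are:

  0-simplices (4): a, b, c, d
  1-simplices (4): ab, ad, bc, cd

giving chain groups C_0 ≅ Z^4, C_1 ≅ Z^4.

The boundary map ∂_1: C_1 → C_0 is given by ∂[p,q] = [q] − [p]. For instance
  ∂bc = c − b.
As a 4×4 matrix over Z this has rank 3, with invariant factors (1,1,1).

Computing H_k = (kernel of ∂_k) / (image of ∂_{k+1}):

  H_0: rank C_0 − rank ∂_1 = 4 − 3 = 1, and the invariant factors of ∂_1 are all 1, so H_0 ≅ Z.

H_0 = Z.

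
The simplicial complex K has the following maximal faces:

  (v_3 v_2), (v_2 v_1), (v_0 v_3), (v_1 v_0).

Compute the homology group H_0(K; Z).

H_0 = Z.

We work with the vertex ordering v_0 < v_1 < v_2 < v_3. The simplices of K, each written with vertices in increasing order, are:

  0-simplices (4): [v_0], [v_1], [v_2], [v_3]
  1-simplices (4): [v_0,v_1], [v_0,v_3], [v_1,v_2], [v_2,v_3]

so the chain groups are C_0 ≅ Z^4, C_1 ≅ Z^4.

The boundary map ∂_1: C_1 → C_0 is given by ∂[p,q] = [q] − [p]. For instance
  ∂[v_0,v_3] = [v_3] − [v_0].
The resulting 4×4 matrix has rank 3, and its Smith normal form has invariant factors (1,1,1).

Now H_k = ker ∂_k / im ∂_{k+1}, so:

  H_0: rank C_0 − rank ∂_1 = 4 − 3 = 1, and the invariant factors of ∂_1 are all 1, so H_0 ≅ Z.

(K is a triangulation of the circle S^1.)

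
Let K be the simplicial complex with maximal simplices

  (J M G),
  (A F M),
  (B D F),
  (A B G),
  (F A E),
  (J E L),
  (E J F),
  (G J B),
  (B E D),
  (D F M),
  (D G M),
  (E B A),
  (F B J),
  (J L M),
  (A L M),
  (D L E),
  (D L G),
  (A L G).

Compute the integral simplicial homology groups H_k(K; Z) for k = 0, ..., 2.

We work with the vertex ordering A < B < D < E < F < G < J < L < M. The simplices of K, each written with vertices in increasing order, are:

  0-simplices (9): A, B, D, E, F, G, J, L, M
  1-simplices (27): AB, AE, AF, AG, AL, AM, BD, BE, BF, BG, BJ, DE, DF, DG, DL, DM, EF, EJ, EL, FJ, FM, GJ, GL, GM, JL, JM, LM
  2-simplices (18): ABE, ABG, AEF, AFM, AGL, ALM, BDE, BDF, BFJ, BGJ, DEL, DFM, DGL, DGM, EFJ, EJL, GJM, JLM

so the chain groups are C_0 ≅ Z^9, C_1 ≅ Z^27, C_2 ≅ Z^18.

Boundary ∂_1: C_1 → C_0 maps an edge to its endpoints' difference, ∂[p,q] = q − p. For instance
  ∂DF = F − D.
The resulting 9×27 matrix has rank 8, and its Smith normal form has invariant factors (1,1,1,1,1,1,1,1).

The boundary map ∂_2: C_2 → C_1 acts by ∂[p,q,r] = [q,r] − [p,r] + [p,q]. For instance
  ∂ABG = BG − AG + AB,
  ∂AEF = EF − AF + AE.
This gives a 27×18 integer matrix of rank 18; reducing to Smith normal form yields diagonal entries (1,1,1,1,1,1,1,1,1,1,1,1,1,1,1,1,1,2).

From H_k ≅ ker(∂_k) / im(∂_{k+1}) we obtain:

  H_0: rank C_0 − rank ∂_1 = 9 − 8 = 1, and the invariant factors of ∂_1 are all 1, so H_0 = Z.
  H_1: rank ker ∂_1 − rank ∂_2 = (27 − 8) − 18 = 1, and ∂_2 has invariant factor 2 > 1, so H_1 = Z ⊕ Z/2.
  H_2: rank ker ∂_2 − rank ∂_3 = (18 − 18) − 0 = 0, and there is no ∂_3, so H_2 = 0.

(K is a triangulation of the Klein bottle.)

H_0 ≅ Z,  H_1 ≅ Z ⊕ Z/2,  H_2 = 0.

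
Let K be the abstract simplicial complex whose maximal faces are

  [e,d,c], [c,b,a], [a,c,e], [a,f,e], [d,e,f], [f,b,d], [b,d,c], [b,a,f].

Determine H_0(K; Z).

Order the vertices as a < b < c < d < e < f. Listing each simplex with vertices in this order, K has dimension 2 with simplices:

  0-simplices (6): a, b, c, d, e, f
  1-simplices (12): ab, ac, ae, af, bc, bd, bf, cd, ce, de, df, ef
  2-simplices (8): abc, abf, ace, aef, bcd, bdf, cde, def

so the chain groups are C_0 ≅ Z^6, C_1 ≅ Z^12, C_2 ≅ Z^8.

∂_1: C_1 → C_0 is given by ∂[p,q] = [q] − [p].
The 6×12 boundary matrix has rank 5 and Smith normal form diag(1,1,1,1,1).

∂_2: C_2 → C_1 sends each 2-simplex [p,q,r] to [q,r] − [p,r] + [p,q]. For instance
  ∂abf = bf − af + ab,
  ∂aef = ef − af + ae.
This gives a 12×8 integer matrix of rank 7; reducing to Smith normal form yields diagonal entries (1,1,1,1,1,1,1).

Reading off H_k = ker ∂_k / im ∂_{k+1}:

  H_0: rank C_0 − rank ∂_1 = 6 − 5 = 1, and the invariant factors of ∂_1 are all 1, so H_0 = Z.

(K is a triangulation of the 2-sphere S^2.)

H_0 = Z.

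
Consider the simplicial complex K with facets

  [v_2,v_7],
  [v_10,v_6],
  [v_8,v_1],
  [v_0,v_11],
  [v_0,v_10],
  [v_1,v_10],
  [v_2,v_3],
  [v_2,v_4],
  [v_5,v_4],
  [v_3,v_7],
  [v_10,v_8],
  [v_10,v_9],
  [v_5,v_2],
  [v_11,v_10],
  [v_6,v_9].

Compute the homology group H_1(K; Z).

H_1 ≅ Z^5.

Take the total order v_0 < v_1 < v_2 < v_3 < v_4 < v_5 < v_6 < v_7 < v_8 < v_9 < v_10 < v_11 on the vertex set. Then K (dimension 1) consists of the simplices:

  0-simplices (12): [v_0], [v_1], [v_2], [v_3], [v_4], [v_5], [v_6], [v_7], [v_8], [v_9], [v_10], [v_11]
  1-simplices (15): (15 of them)

giving chain groups C_0 ≅ Z^12, C_1 ≅ Z^15.

Boundary ∂_1: C_1 → C_0 is given by ∂[p,q] = [q] − [p]. For instance
  ∂[v_1,v_10] = [v_10] − [v_1].
As a 12×15 matrix over Z this has rank 10, with invariant factors (1,1,1,1,1,1,1,1,1,1).

Computing H_k = (kernel of ∂_k) / (image of ∂_{k+1}):

  H_1: rank ker ∂_1 − rank ∂_2 = (15 − 10) − 0 = 5, and there is no ∂_2, so H_1 = Z^5.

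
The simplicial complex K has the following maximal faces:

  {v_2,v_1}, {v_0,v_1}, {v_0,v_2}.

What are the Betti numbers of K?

We work with the vertex ordering v_0 < v_1 < v_2. The simplices of K, each written with vertices in increasing order, are:

  0-simplices (3): [v_0], [v_1], [v_2]
  1-simplices (3): [v_0,v_1], [v_0,v_2], [v_1,v_2]

giving chain groups C_0 ≅ Z^3, C_1 ≅ Z^3.

The boundary map ∂_1: C_1 → C_0 maps an edge to its endpoints' difference, ∂[p,q] = q − p. For instance
  ∂[v_0,v_1] = [v_1] − [v_0].
As a 3×3 matrix over Z this has rank 2, with invariant factors (1,1).

From H_k ≅ ker(∂_k) / im(∂_{k+1}) we obtain:

  H_0: rank C_0 − rank ∂_1 = 3 − 2 = 1, and the invariant factors of ∂_1 are all 1, so H_0 = Z.
  H_1: rank ker ∂_1 − rank ∂_2 = (3 − 2) − 0 = 1, and there is no ∂_2, so H_1 = Z.

As a check, the Euler characteristic is 3 − 3 = 0, which agrees with 1 − 1 = 0.

Hence the Betti numbers are b_0 = 1, b_1 = 1.

b_0 = 1, b_1 = 1.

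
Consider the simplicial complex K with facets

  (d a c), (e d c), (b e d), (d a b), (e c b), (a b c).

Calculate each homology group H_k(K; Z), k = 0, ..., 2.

K has 5 vertices, 9 edges, 6 triangles.
rank ∂_0 = 0, rank ∂_1 = 4 ⇒ b_0 = 5 − 0 − 4 = 1; all invariant factors of ∂_1 are 1 so no torsion. So H_0 ≅ Z.
rank ∂_1 = 4, rank ∂_2 = 5 ⇒ b_1 = 9 − 4 − 5 = 0; all invariant factors of ∂_2 are 1 so no torsion. So H_1 ≅ 0.
rank ∂_2 = 5, rank ∂_3 = 0 ⇒ b_2 = 6 − 5 − 0 = 1. So H_2 ≅ Z.

H_0 = Z,  H_1 = 0,  H_2 = Z.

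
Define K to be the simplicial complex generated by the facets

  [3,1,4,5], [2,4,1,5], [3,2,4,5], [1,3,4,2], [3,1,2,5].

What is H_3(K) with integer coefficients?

Take the total order 1 < 2 < 3 < 4 < 5 on the vertex set. Then K (dimension 3) consists of the simplices:

  0-simplices (5): [1], [2], [3], [4], [5]
  1-simplices (10): [1,2], [1,3], [1,4], [1,5], [2,3], [2,4], [2,5], [3,4], [3,5], [4,5]
  2-simplices (10): [1,2,3], [1,2,4], [1,2,5], [1,3,4], [1,3,5], [1,4,5], [2,3,4], [2,3,5], [2,4,5], [3,4,5]
  3-simplices (5): [1,2,3,4], [1,2,3,5], [1,2,4,5], [1,3,4,5], [2,3,4,5]

Hence C_0 ≅ Z^5, C_1 ≅ Z^10, C_2 ≅ Z^10, C_3 ≅ Z^5.

∂_1: C_1 → C_0 is given by ∂[p,q] = [q] − [p].
The resulting 5×10 matrix has rank 4, and its Smith normal form has invariant factors (1,1,1,1).

∂_2: C_2 → C_1 acts by ∂[p,q,r] = [q,r] − [p,r] + [p,q]. For instance
  ∂[1,4,5] = [4,5] − [1,5] + [1,4],
  ∂[1,2,3] = [2,3] − [1,3] + [1,2].
As a 10×10 matrix over Z this has rank 6, with invariant factors (1,1,1,1,1,1).

∂_3: C_3 → C_2 sends each 3-simplex σ to the alternating sum Σ_i (−1)^i (σ with its i-th vertex removed). For instance
  ∂[2,3,4,5] = [3,4,5] − [2,4,5] + [2,3,5] − [2,3,4],
  ∂[1,2,4,5] = [2,4,5] − [1,4,5] + [1,2,5] − [1,2,4].
The resulting 10×5 matrix has rank 4, and its Smith normal form has invariant factors (1,1,1,1).

Computing H_k = (kernel of ∂_k) / (image of ∂_{k+1}):

  H_3: rank ker ∂_3 − rank ∂_4 = (5 − 4) − 0 = 1, and there is no ∂_4, so H_3 ≅ Z.

H_3 = Z.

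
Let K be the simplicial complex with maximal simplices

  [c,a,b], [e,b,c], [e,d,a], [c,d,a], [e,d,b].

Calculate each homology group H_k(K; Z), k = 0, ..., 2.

H_0 = Z,  H_1 = Z,  H_2 = 0.

Fix the vertex order a < b < c < d < e and write every simplex with vertices in increasing order. Then dim K = 2 and the simplices of K are:

  0-simplices (5): a, b, c, d, e
  1-simplices (10): ab, ac, ad, ae, bc, bd, be, cd, ce, de
  2-simplices (5): abc, acd, ade, bce, bde

giving chain groups C_0 ≅ Z^5, C_1 ≅ Z^10, C_2 ≅ Z^5.

∂_1: C_1 → C_0 sends each edge [p,q] (with p < q) to q − p.
The resulting 5×10 matrix has rank 4, and its Smith normal form has invariant factors (1,1,1,1).

The boundary map ∂_2: C_2 → C_1 maps a triangle to the signed sum of its edges. For instance
  ∂bce = ce − be + bc,
  ∂abc = bc − ac + ab.
The 10×5 boundary matrix has rank 5 and Smith normal form diag(1,1,1,1,1).

From H_k ≅ ker(∂_k) / im(∂_{k+1}) we obtain:

  H_0: rank C_0 − rank ∂_1 = 5 − 4 = 1, and the invariant factors of ∂_1 are all 1, so H_0 = Z.
  H_1: rank ker ∂_1 − rank ∂_2 = (10 − 4) − 5 = 1, and the invariant factors of ∂_2 are all 1, so H_1 = Z.
  H_2: rank ker ∂_2 − rank ∂_3 = (5 − 5) − 0 = 0, and there is no ∂_3, so H_2 = 0.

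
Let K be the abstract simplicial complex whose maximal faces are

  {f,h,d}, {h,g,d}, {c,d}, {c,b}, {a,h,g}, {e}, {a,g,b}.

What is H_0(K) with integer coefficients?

H_0 ≅ Z^2.

Order the vertices as a < b < c < d < e < f < g < h. Listing each simplex with vertices in this order, K has dimension 2 with simplices:

  0-simplices (8): a, b, c, d, e, f, g, h
  1-simplices (11): ab, ag, ah, bc, bg, cd, df, dg, dh, fh, gh
  2-simplices (4): abg, agh, dfh, dgh

giving chain groups C_0 ≅ Z^8, C_1 ≅ Z^11, C_2 ≅ Z^4.

The boundary map ∂_1: C_1 → C_0 maps an edge to its endpoints' difference, ∂[p,q] = q − p. For instance
  ∂gh = h − g.
The 8×11 boundary matrix has rank 6 and Smith normal form diag(1,1,1,1,1,1).

∂_2: C_2 → C_1 acts by ∂[p,q,r] = [q,r] − [p,r] + [p,q]. For instance
  ∂dfh = fh − dh + df,
  ∂abg = bg − ag + ab.
The 11×4 boundary matrix has rank 4 and Smith normal form diag(1,1,1,1).

Now H_k = ker ∂_k / im ∂_{k+1}, so:

  H_0: rank C_0 − rank ∂_1 = 8 − 6 = 2, and the invariant factors of ∂_1 are all 1, so H_0 ≅ Z^2.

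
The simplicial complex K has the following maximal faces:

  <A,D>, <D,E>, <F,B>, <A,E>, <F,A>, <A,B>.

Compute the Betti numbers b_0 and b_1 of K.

b_0 = 1, b_1 = 2.

Take the total order A < B < D < E < F on the vertex set. Then K (dimension 1) consists of the simplices:

  0-simplices (5): A, B, D, E, F
  1-simplices (6): AB, AD, AE, AF, BF, DE

Hence C_0 ≅ Z^5, C_1 ≅ Z^6.

The boundary map ∂_1: C_1 → C_0 maps an edge to its endpoints' difference, ∂[p,q] = q − p.
This gives a 5×6 integer matrix of rank 4; reducing to Smith normal form yields diagonal entries (1,1,1,1).

Computing H_k = (kernel of ∂_k) / (image of ∂_{k+1}):

  H_0: rank C_0 − rank ∂_1 = 5 − 4 = 1, and the invariant factors of ∂_1 are all 1, so H_0 = Z.
  H_1: rank ker ∂_1 − rank ∂_2 = (6 − 4) − 0 = 2, and there is no ∂_2, so H_1 = Z^2.

Hence the Betti numbers are b_0 = 1, b_1 = 2.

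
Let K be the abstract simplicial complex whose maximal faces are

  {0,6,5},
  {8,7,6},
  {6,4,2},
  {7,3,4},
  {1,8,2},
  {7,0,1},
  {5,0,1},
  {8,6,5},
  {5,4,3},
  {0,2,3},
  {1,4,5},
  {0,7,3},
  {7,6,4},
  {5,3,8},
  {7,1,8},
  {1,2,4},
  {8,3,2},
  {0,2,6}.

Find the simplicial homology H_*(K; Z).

We work with the vertex ordering 0 < 1 < 2 < 3 < 4 < 5 < 6 < 7 < 8. The simplices of K, each written with vertices in increasing order, are:

  0-simplices (9): [0], [1], [2], [3], [4], [5], [6], [7], [8]
  1-simplices (27): (27 of them)
  2-simplices (18): [0,1,5], [0,1,7], [0,2,3], [0,2,6], [0,3,7], [0,5,6], [1,2,4], [1,2,8], [1,4,5], [1,7,8], [2,3,8], [2,4,6], [3,4,5], [3,4,7], [3,5,8], [4,6,7], [5,6,8], [6,7,8]

so the chain groups are C_0 ≅ Z^9, C_1 ≅ Z^27, C_2 ≅ Z^18.

∂_1: C_1 → C_0 sends each edge [p,q] (with p < q) to q − p.
The 9×27 boundary matrix has rank 8 and Smith normal form diag(1,1,1,1,1,1,1,1).

The boundary map ∂_2: C_2 → C_1 maps a triangle to the signed sum of its edges. For instance
  ∂[3,4,7] = [4,7] − [3,7] + [3,4],
  ∂[6,7,8] = [7,8] − [6,8] + [6,7].
The resulting 27×18 matrix has rank 17, and its Smith normal form has invariant factors (1,1,1,1,1,1,1,1,1,1,1,1,1,1,1,1,1).

Reading off H_k = ker ∂_k / im ∂_{k+1}:

  H_0: rank C_0 − rank ∂_1 = 9 − 8 = 1, and the invariant factors of ∂_1 are all 1, so H_0 = Z.
  H_1: rank ker ∂_1 − rank ∂_2 = (27 − 8) − 17 = 2, and the invariant factors of ∂_2 are all 1, so H_1 = Z^2.
  H_2: rank ker ∂_2 − rank ∂_3 = (18 − 17) − 0 = 1, and there is no ∂_3, so H_2 = Z.

(K is a triangulation of the torus T^2.)

H_0 = Z,  H_1 = Z^2,  H_2 = Z.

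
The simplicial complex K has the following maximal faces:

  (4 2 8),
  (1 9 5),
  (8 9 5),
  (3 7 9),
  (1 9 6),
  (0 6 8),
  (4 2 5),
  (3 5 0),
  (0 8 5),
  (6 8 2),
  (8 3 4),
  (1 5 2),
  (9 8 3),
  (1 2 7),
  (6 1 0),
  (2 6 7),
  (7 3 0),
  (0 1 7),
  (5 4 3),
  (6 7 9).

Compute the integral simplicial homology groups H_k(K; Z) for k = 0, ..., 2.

H_0 ≅ Z,  H_1 ≅ Z ⊕ Z/2Z,  H_2 = 0.

K has 10 vertices, 30 edges, 20 triangles.
rank ∂_0 = 0, rank ∂_1 = 9 ⇒ b_0 = 10 − 0 − 9 = 1; all invariant factors of ∂_1 are 1 so no torsion. So H_0 = Z.
rank ∂_1 = 9, rank ∂_2 = 20 ⇒ b_1 = 30 − 9 − 20 = 1; ∂_2 has invariant factor(s) [2] giving torsion. So H_1 = Z ⊕ Z/2Z.
rank ∂_2 = 20, rank ∂_3 = 0 ⇒ b_2 = 20 − 20 − 0 = 0. So H_2 = 0.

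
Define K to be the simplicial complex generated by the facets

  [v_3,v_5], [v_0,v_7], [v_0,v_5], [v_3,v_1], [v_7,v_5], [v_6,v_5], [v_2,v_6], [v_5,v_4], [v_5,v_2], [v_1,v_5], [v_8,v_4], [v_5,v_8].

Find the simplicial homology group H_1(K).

H_1 ≅ Z^4.

Order the vertices as v_0 < v_1 < v_2 < v_3 < v_4 < v_5 < v_6 < v_7 < v_8. Listing each simplex with vertices in this order, K has dimension 1 with simplices:

  0-simplices (9): [v_0], [v_1], [v_2], [v_3], [v_4], [v_5], [v_6], [v_7], [v_8]
  1-simplices (12): [v_0,v_5], [v_0,v_7], [v_1,v_3], [v_1,v_5], [v_2,v_5], [v_2,v_6], [v_3,v_5], [v_4,v_5], [v_4,v_8], [v_5,v_6], [v_5,v_7], [v_5,v_8]

so the chain groups are C_0 ≅ Z^9, C_1 ≅ Z^12.

The boundary map ∂_1: C_1 → C_0 maps an edge to its endpoints' difference, ∂[p,q] = q − p. For instance
  ∂[v_5,v_8] = [v_8] − [v_5].
The resulting 9×12 matrix has rank 8, and its Smith normal form has invariant factors (1,1,1,1,1,1,1,1).

Now H_k = ker ∂_k / im ∂_{k+1}, so:

  H_1: rank ker ∂_1 − rank ∂_2 = (12 − 8) − 0 = 4, and there is no ∂_2, so H_1 = Z^4.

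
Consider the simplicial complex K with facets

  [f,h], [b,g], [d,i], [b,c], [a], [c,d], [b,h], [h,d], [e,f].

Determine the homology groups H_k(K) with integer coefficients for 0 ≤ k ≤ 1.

Order the vertices as a < b < c < d < e < f < g < h < i. Listing each simplex with vertices in this order, K has dimension 1 with simplices:

  0-simplices (9): a, b, c, d, e, f, g, h, i
  1-simplices (8): bc, bg, bh, cd, dh, di, ef, fh

so the chain groups are C_0 ≅ Z^9, C_1 ≅ Z^8.

The boundary map ∂_1: C_1 → C_0 maps an edge to its endpoints' difference, ∂[p,q] = q − p. For instance
  ∂bc = c − b.
This gives a 9×8 integer matrix of rank 7; reducing to Smith normal form yields diagonal entries (1,1,1,1,1,1,1).

Now H_k = ker ∂_k / im ∂_{k+1}, so:

  H_0: rank C_0 − rank ∂_1 = 9 − 7 = 2, and the invariant factors of ∂_1 are all 1, so H_0 = Z^2.
  H_1: rank ker ∂_1 − rank ∂_2 = (8 − 7) − 0 = 1, and there is no ∂_2, so H_1 = Z.

As a check, the Euler characteristic is 9 − 8 = 1, which agrees with 2 − 1 = 1.

H_0 = Z^2,  H_1 = Z.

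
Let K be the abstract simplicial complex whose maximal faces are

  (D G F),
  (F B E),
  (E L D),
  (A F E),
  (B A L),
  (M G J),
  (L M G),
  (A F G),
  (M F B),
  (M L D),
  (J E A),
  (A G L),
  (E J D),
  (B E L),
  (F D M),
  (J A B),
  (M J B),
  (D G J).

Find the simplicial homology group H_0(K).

We work with the vertex ordering A < B < D < E < F < G < J < L < M. The simplices of K, each written with vertices in increasing order, are:

  0-simplices (9): A, B, D, E, F, G, J, L, M
  1-simplices (27): AB, AE, AF, AG, AJ, AL, BE, BF, BJ, BL, BM, DE, DF, DG, DJ, DL, DM, EF, EJ, EL, FG, FM, GJ, GL, GM, JM, LM
  2-simplices (18): ABJ, ABL, AEF, AEJ, AFG, AGL, BEF, BEL, BFM, BJM, DEJ, DEL, DFG, DFM, DGJ, DLM, GJM, GLM

so the chain groups are C_0 ≅ Z^9, C_1 ≅ Z^27, C_2 ≅ Z^18.

Boundary ∂_1: C_1 → C_0 is given by ∂[p,q] = [q] − [p].
This gives a 9×27 integer matrix of rank 8; reducing to Smith normal form yields diagonal entries (1,1,1,1,1,1,1,1).

The boundary map ∂_2: C_2 → C_1 acts by ∂[p,q,r] = [q,r] − [p,r] + [p,q]. For instance
  ∂BEL = EL − BL + BE,
  ∂DEJ = EJ − DJ + DE.
As a 27×18 matrix over Z this has rank 18, with invariant factors (1,1,1,1,1,1,1,1,1,1,1,1,1,1,1,1,1,2).

From H_k ≅ ker(∂_k) / im(∂_{k+1}) we obtain:

  H_0: rank C_0 − rank ∂_1 = 9 − 8 = 1, and the invariant factors of ∂_1 are all 1, so H_0 = Z.

(K is a triangulation of the Klein bottle.)

H_0 ≅ Z.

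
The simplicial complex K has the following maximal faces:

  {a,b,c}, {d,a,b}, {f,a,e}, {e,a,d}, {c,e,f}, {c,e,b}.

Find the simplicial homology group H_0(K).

Take the total order a < b < c < d < e < f on the vertex set. Then K (dimension 2) consists of the simplices:

  0-simplices (6): a, b, c, d, e, f
  1-simplices (12): ab, ac, ad, ae, af, bc, bd, be, ce, cf, de, ef
  2-simplices (6): abc, abd, ade, aef, bce, cef

Hence C_0 ≅ Z^6, C_1 ≅ Z^12, C_2 ≅ Z^6.

Boundary ∂_1: C_1 → C_0 sends each edge [p,q] (with p < q) to q − p. For instance
  ∂de = e − d.
As a 6×12 matrix over Z this has rank 5, with invariant factors (1,1,1,1,1).

∂_2: C_2 → C_1 acts by ∂[p,q,r] = [q,r] − [p,r] + [p,q]. For instance
  ∂cef = ef − cf + ce,
  ∂aef = ef − af + ae.
The resulting 12×6 matrix has rank 6, and its Smith normal form has invariant factors (1,1,1,1,1,1).

Now H_k = ker ∂_k / im ∂_{k+1}, so:

  H_0: rank C_0 − rank ∂_1 = 6 − 5 = 1, and the invariant factors of ∂_1 are all 1, so H_0 = Z.

H_0 = Z.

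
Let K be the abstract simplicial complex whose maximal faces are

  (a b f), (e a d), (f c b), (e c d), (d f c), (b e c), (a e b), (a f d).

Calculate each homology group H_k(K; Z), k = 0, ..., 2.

H_0 = Z,  H_1 = 0,  H_2 = Z.

Order the vertices as a < b < c < d < e < f. Listing each simplex with vertices in this order, K has dimension 2 with simplices:

  0-simplices (6): a, b, c, d, e, f
  1-simplices (12): ab, ad, ae, af, bc, be, bf, cd, ce, cf, de, df
  2-simplices (8): abe, abf, ade, adf, bce, bcf, cde, cdf

Hence C_0 ≅ Z^6, C_1 ≅ Z^12, C_2 ≅ Z^8.

∂_1: C_1 → C_0 maps an edge to its endpoints' difference, ∂[p,q] = q − p. For instance
  ∂af = f − a.
The 6×12 boundary matrix has rank 5 and Smith normal form diag(1,1,1,1,1).

Boundary ∂_2: C_2 → C_1 acts by ∂[p,q,r] = [q,r] − [p,r] + [p,q]. For instance
  ∂cde = de − ce + cd,
  ∂cdf = df − cf + cd.
This gives a 12×8 integer matrix of rank 7; reducing to Smith normal form yields diagonal entries (1,1,1,1,1,1,1).

Now H_k = ker ∂_k / im ∂_{k+1}, so:

  H_0: rank C_0 − rank ∂_1 = 6 − 5 = 1, and the invariant factors of ∂_1 are all 1, so H_0 = Z.
  H_1: rank ker ∂_1 − rank ∂_2 = (12 − 5) − 7 = 0, and the invariant factors of ∂_2 are all 1, so H_1 = 0.
  H_2: rank ker ∂_2 − rank ∂_3 = (8 − 7) − 0 = 1, and there is no ∂_3, so H_2 = Z.

As a check, the Euler characteristic is 6 − 12 + 8 = 2, which agrees with 1 − 0 + 1 = 2.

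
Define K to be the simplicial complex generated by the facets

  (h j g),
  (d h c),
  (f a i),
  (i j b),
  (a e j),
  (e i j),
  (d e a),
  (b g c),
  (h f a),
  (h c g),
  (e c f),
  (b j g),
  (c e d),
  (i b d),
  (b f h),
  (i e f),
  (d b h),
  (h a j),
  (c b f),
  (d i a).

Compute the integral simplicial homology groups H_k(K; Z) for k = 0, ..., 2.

Take the total order a < b < c < d < e < f < g < h < i < j on the vertex set. Then K (dimension 2) consists of the simplices:

  0-simplices (10): a, b, c, d, e, f, g, h, i, j
  1-simplices (30): ad, ae, af, ah, ai, aj, bc, bd, bf, bg, bh, bi, bj, cd, ce, cf, cg, ch, de, dh, di, ef, ei, ej, fh, fi, gh, gj, hj, ij
  2-simplices (20): ade, adi, aej, afh, afi, ahj, bcf, bcg, bdh, bdi, bfh, bgj, bij, cde, cdh, cef, cgh, efi, eij, ghj

Hence C_0 ≅ Z^10, C_1 ≅ Z^30, C_2 ≅ Z^20.

Boundary ∂_1: C_1 → C_0 sends each edge [p,q] (with p < q) to q − p.
The resulting 10×30 matrix has rank 9, and its Smith normal form has invariant factors (1,1,1,1,1,1,1,1,1).

∂_2: C_2 → C_1 acts by ∂[p,q,r] = [q,r] − [p,r] + [p,q]. For instance
  ∂bfh = fh − bh + bf,
  ∂efi = fi − ei + ef.
As a 30×20 matrix over Z this has rank 20, with invariant factors (1,1,1,1,1,1,1,1,1,1,1,1,1,1,1,1,1,1,1,2).

Reading off H_k = ker ∂_k / im ∂_{k+1}:

  H_0: rank C_0 − rank ∂_1 = 10 − 9 = 1, and the invariant factors of ∂_1 are all 1, so H_0 = Z.
  H_1: rank ker ∂_1 − rank ∂_2 = (30 − 9) − 20 = 1, and ∂_2 has invariant factor 2 > 1, so H_1 = Z ⊕ Z_2.
  H_2: rank ker ∂_2 − rank ∂_3 = (20 − 20) − 0 = 0, and there is no ∂_3, so H_2 = 0.

H_0 ≅ Z,  H_1 ≅ Z ⊕ Z_2,  H_2 = 0.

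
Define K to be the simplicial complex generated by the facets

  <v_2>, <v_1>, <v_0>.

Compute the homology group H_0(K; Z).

H_0 = Z^3.

Fix the vertex order v_0 < v_1 < v_2 and write every simplex with vertices in increasing order. Then dim K = 0 and the simplices of K are:

  0-simplices (3): [v_0], [v_1], [v_2]

so the chain groups are C_0 ≅ Z^3.

Now H_k = ker ∂_k / im ∂_{k+1}, so:

  H_0: rank C_0 − rank ∂_1 = 3 − 0 = 3, and there is no ∂_1, so H_0 = Z^3.

(K is a triangulation of a set of 3 points.)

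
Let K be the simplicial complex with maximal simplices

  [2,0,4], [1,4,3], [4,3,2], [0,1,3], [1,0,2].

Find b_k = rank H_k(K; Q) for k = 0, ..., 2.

b_0 = 1, b_1 = 1, b_2 = 0.

K has 5 vertices, 10 edges, 5 triangles.
rank ∂_0 = 0, rank ∂_1 = 4 ⇒ b_0 = 5 − 0 − 4 = 1; all invariant factors of ∂_1 are 1 so no torsion. So H_0 ≅ Z.
rank ∂_1 = 4, rank ∂_2 = 5 ⇒ b_1 = 10 − 4 − 5 = 1; all invariant factors of ∂_2 are 1 so no torsion. So H_1 ≅ Z.
rank ∂_2 = 5, rank ∂_3 = 0 ⇒ b_2 = 5 − 5 − 0 = 0. So H_2 ≅ 0.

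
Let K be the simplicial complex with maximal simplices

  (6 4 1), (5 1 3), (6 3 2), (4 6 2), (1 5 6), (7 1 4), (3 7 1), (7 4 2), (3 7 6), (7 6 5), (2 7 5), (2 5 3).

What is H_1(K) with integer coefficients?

H_1 ≅ Z/2.

Order the vertices as 1 < 2 < 3 < 4 < 5 < 6 < 7. Listing each simplex with vertices in this order, K has dimension 2 with simplices:

  0-simplices (7): [1], [2], [3], [4], [5], [6], [7]
  1-simplices (18): [1,3], [1,4], [1,5], [1,6], [1,7], [2,3], [2,4], [2,5], [2,6], [2,7], [3,5], [3,6], [3,7], [4,6], [4,7], [5,6], [5,7], [6,7]
  2-simplices (12): [1,3,5], [1,3,7], [1,4,6], [1,4,7], [1,5,6], [2,3,5], [2,3,6], [2,4,6], [2,4,7], [2,5,7], [3,6,7], [5,6,7]

Hence C_0 ≅ Z^7, C_1 ≅ Z^18, C_2 ≅ Z^12.

The boundary map ∂_1: C_1 → C_0 sends each edge [p,q] (with p < q) to q − p.
As a 7×18 matrix over Z this has rank 6, with invariant factors (1,1,1,1,1,1).

Boundary ∂_2: C_2 → C_1 sends each 2-simplex [p,q,r] to [q,r] − [p,r] + [p,q]. For instance
  ∂[1,4,7] = [4,7] − [1,7] + [1,4],
  ∂[5,6,7] = [6,7] − [5,7] + [5,6].
The 18×12 boundary matrix has rank 12 and Smith normal form diag(1,1,1,1,1,1,1,1,1,1,1,2).

Computing H_k = (kernel of ∂_k) / (image of ∂_{k+1}):

  H_1: rank ker ∂_1 − rank ∂_2 = (18 − 6) − 12 = 0, and ∂_2 has invariant factor 2 > 1, so H_1 ≅ Z/2.

(K is a triangulation of the real projective plane RP^2.)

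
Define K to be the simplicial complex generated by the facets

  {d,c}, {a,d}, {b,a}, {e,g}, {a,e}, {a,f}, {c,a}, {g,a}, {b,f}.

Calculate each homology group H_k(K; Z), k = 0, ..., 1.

H_0 = Z,  H_1 = Z^3.

Order the vertices as a < b < c < d < e < f < g. Listing each simplex with vertices in this order, K has dimension 1 with simplices:

  0-simplices (7): a, b, c, d, e, f, g
  1-simplices (9): ab, ac, ad, ae, af, ag, bf, cd, eg

giving chain groups C_0 ≅ Z^7, C_1 ≅ Z^9.

The boundary map ∂_1: C_1 → C_0 sends each edge [p,q] (with p < q) to q − p. For instance
  ∂ad = d − a.
The 7×9 boundary matrix has rank 6 and Smith normal form diag(1,1,1,1,1,1).

From H_k ≅ ker(∂_k) / im(∂_{k+1}) we obtain:

  H_0: rank C_0 − rank ∂_1 = 7 − 6 = 1, and the invariant factors of ∂_1 are all 1, so H_0 = Z.
  H_1: rank ker ∂_1 − rank ∂_2 = (9 − 6) − 0 = 3, and there is no ∂_2, so H_1 = Z^3.

As a check, the Euler characteristic is 7 − 9 = -2, which agrees with 1 − 3 = -2.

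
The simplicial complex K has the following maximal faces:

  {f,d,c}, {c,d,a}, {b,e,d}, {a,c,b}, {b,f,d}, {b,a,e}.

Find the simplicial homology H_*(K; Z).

H_0 ≅ Z,  H_1 ≅ Z,  H_2 = 0.

Fix the vertex order a < b < c < d < e < f and write every simplex with vertices in increasing order. Then dim K = 2 and the simplices of K are:

  0-simplices (6): a, b, c, d, e, f
  1-simplices (12): ab, ac, ad, ae, bc, bd, be, bf, cd, cf, de, df
  2-simplices (6): abc, abe, acd, bde, bdf, cdf

Hence C_0 ≅ Z^6, C_1 ≅ Z^12, C_2 ≅ Z^6.

The boundary map ∂_1: C_1 → C_0 is given by ∂[p,q] = [q] − [p]. For instance
  ∂bc = c − b.
This gives a 6×12 integer matrix of rank 5; reducing to Smith normal form yields diagonal entries (1,1,1,1,1).

Boundary ∂_2: C_2 → C_1 sends each 2-simplex [p,q,r] to [q,r] − [p,r] + [p,q]. For instance
  ∂abe = be − ae + ab,
  ∂bdf = df − bf + bd.
As a 12×6 matrix over Z this has rank 6, with invariant factors (1,1,1,1,1,1).

Now H_k = ker ∂_k / im ∂_{k+1}, so:

  H_0: rank C_0 − rank ∂_1 = 6 − 5 = 1, and the invariant factors of ∂_1 are all 1, so H_0 ≅ Z.
  H_1: rank ker ∂_1 − rank ∂_2 = (12 − 5) − 6 = 1, and the invariant factors of ∂_2 are all 1, so H_1 ≅ Z.
  H_2: rank ker ∂_2 − rank ∂_3 = (6 − 6) − 0 = 0, and there is no ∂_3, so H_2 ≅ 0.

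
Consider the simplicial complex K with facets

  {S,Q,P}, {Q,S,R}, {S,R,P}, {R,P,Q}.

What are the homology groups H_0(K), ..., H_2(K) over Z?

Fix the vertex order P < Q < R < S and write every simplex with vertices in increasing order. Then dim K = 2 and the simplices of K are:

  0-simplices (4): P, Q, R, S
  1-simplices (6): PQ, PR, PS, QR, QS, RS
  2-simplices (4): PQR, PQS, PRS, QRS

Hence C_0 ≅ Z^4, C_1 ≅ Z^6, C_2 ≅ Z^4.

The boundary map ∂_1: C_1 → C_0 is given by ∂[p,q] = [q] − [p].
The 4×6 boundary matrix has rank 3 and Smith normal form diag(1,1,1).

∂_2: C_2 → C_1 maps a triangle to the signed sum of its edges. For instance
  ∂PQR = QR − PR + PQ,
  ∂PRS = RS − PS + PR.
The resulting 6×4 matrix has rank 3, and its Smith normal form has invariant factors (1,1,1).

Reading off H_k = ker ∂_k / im ∂_{k+1}:

  H_0: rank C_0 − rank ∂_1 = 4 − 3 = 1, and the invariant factors of ∂_1 are all 1, so H_0 ≅ Z.
  H_1: rank ker ∂_1 − rank ∂_2 = (6 − 3) − 3 = 0, and the invariant factors of ∂_2 are all 1, so H_1 ≅ 0.
  H_2: rank ker ∂_2 − rank ∂_3 = (4 − 3) − 0 = 1, and there is no ∂_3, so H_2 ≅ Z.

H_0 = Z,  H_1 = 0,  H_2 = Z.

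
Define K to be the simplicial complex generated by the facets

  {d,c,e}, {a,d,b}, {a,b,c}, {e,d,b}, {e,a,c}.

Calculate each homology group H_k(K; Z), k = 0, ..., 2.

Order the vertices as a < b < c < d < e. Listing each simplex with vertices in this order, K has dimension 2 with simplices:

  0-simplices (5): a, b, c, d, e
  1-simplices (10): ab, ac, ad, ae, bc, bd, be, cd, ce, de
  2-simplices (5): abc, abd, ace, bde, cde

giving chain groups C_0 ≅ Z^5, C_1 ≅ Z^10, C_2 ≅ Z^5.

∂_1: C_1 → C_0 is given by ∂[p,q] = [q] − [p].
The 5×10 boundary matrix has rank 4 and Smith normal form diag(1,1,1,1).

The boundary map ∂_2: C_2 → C_1 maps a triangle to the signed sum of its edges. For instance
  ∂bde = de − be + bd,
  ∂cde = de − ce + cd.
The 10×5 boundary matrix has rank 5 and Smith normal form diag(1,1,1,1,1).

Reading off H_k = ker ∂_k / im ∂_{k+1}:

  H_0: rank C_0 − rank ∂_1 = 5 − 4 = 1, and the invariant factors of ∂_1 are all 1, so H_0 = Z.
  H_1: rank ker ∂_1 − rank ∂_2 = (10 − 4) − 5 = 1, and the invariant factors of ∂_2 are all 1, so H_1 = Z.
  H_2: rank ker ∂_2 − rank ∂_3 = (5 − 5) − 0 = 0, and there is no ∂_3, so H_2 = 0.

As a check, the Euler characteristic is 5 − 10 + 5 = 0, which agrees with 1 − 1 + 0 = 0.
(K is a triangulation of the Möbius band.)

H_0 ≅ Z,  H_1 ≅ Z,  H_2 = 0.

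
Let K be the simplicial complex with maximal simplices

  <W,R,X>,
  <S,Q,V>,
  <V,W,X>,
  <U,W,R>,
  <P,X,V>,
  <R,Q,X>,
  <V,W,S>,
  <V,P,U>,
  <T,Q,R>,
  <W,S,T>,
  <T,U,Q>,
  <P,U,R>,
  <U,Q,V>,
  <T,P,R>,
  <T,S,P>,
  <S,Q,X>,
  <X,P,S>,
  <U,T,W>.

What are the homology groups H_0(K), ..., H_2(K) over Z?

We work with the vertex ordering P < Q < R < S < T < U < V < W < X. The simplices of K, each written with vertices in increasing order, are:

  0-simplices (9): P, Q, R, S, T, U, V, W, X
  1-simplices (27): PR, PS, PT, PU, PV, PX, QR, QS, QT, QU, QV, QX, RT, RU, RW, RX, ST, SV, SW, SX, TU, TW, UV, UW, VW, VX, WX
  2-simplices (18): PRT, PRU, PST, PSX, PUV, PVX, QRT, QRX, QSV, QSX, QTU, QUV, RUW, RWX, STW, SVW, TUW, VWX

so the chain groups are C_0 ≅ Z^9, C_1 ≅ Z^27, C_2 ≅ Z^18.

∂_1: C_1 → C_0 maps an edge to its endpoints' difference, ∂[p,q] = q − p.
The resulting 9×27 matrix has rank 8, and its Smith normal form has invariant factors (1,1,1,1,1,1,1,1).

Boundary ∂_2: C_2 → C_1 acts by ∂[p,q,r] = [q,r] − [p,r] + [p,q]. For instance
  ∂QTU = TU − QU + QT,
  ∂PVX = VX − PX + PV.
As a 27×18 matrix over Z this has rank 18, with invariant factors (1,1,1,1,1,1,1,1,1,1,1,1,1,1,1,1,1,2).

From H_k ≅ ker(∂_k) / im(∂_{k+1}) we obtain:

  H_0: rank C_0 − rank ∂_1 = 9 − 8 = 1, and the invariant factors of ∂_1 are all 1, so H_0 ≅ Z.
  H_1: rank ker ∂_1 − rank ∂_2 = (27 − 8) − 18 = 1, and ∂_2 has invariant factor 2 > 1, so H_1 ≅ Z × Z/2.
  H_2: rank ker ∂_2 − rank ∂_3 = (18 − 18) − 0 = 0, and there is no ∂_3, so H_2 ≅ 0.

As a check, the Euler characteristic is 9 − 27 + 18 = 0, which agrees with 1 − 1 + 0 = 0.

H_0 ≅ Z,  H_1 ≅ Z × Z/2,  H_2 = 0.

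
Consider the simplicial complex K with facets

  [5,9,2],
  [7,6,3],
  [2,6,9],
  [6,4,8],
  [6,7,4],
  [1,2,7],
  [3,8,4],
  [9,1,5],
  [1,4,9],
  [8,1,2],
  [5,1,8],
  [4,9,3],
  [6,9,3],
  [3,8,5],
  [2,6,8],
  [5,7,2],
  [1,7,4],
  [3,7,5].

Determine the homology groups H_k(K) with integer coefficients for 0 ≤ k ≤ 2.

Order the vertices as 1 < 2 < 3 < 4 < 5 < 6 < 7 < 8 < 9. Listing each simplex with vertices in this order, K has dimension 2 with simplices:

  0-simplices (9): [1], [2], [3], [4], [5], [6], [7], [8], [9]
  1-simplices (27): (27 of them)
  2-simplices (18): [1,2,7], [1,2,8], [1,4,7], [1,4,9], [1,5,8], [1,5,9], [2,5,7], [2,5,9], [2,6,8], [2,6,9], [3,4,8], [3,4,9], [3,5,7], [3,5,8], [3,6,7], [3,6,9], [4,6,7], [4,6,8]

so the chain groups are C_0 ≅ Z^9, C_1 ≅ Z^27, C_2 ≅ Z^18.

The boundary map ∂_1: C_1 → C_0 sends each edge [p,q] (with p < q) to q − p. For instance
  ∂[1,2] = [2] − [1].
As a 9×27 matrix over Z this has rank 8, with invariant factors (1,1,1,1,1,1,1,1).

Boundary ∂_2: C_2 → C_1 maps a triangle to the signed sum of its edges. For instance
  ∂[2,6,9] = [6,9] − [2,9] + [2,6],
  ∂[1,4,7] = [4,7] − [1,7] + [1,4].
The 27×18 boundary matrix has rank 18 and Smith normal form diag(1,1,1,1,1,1,1,1,1,1,1,1,1,1,1,1,1,2).

From H_k ≅ ker(∂_k) / im(∂_{k+1}) we obtain:

  H_0: rank C_0 − rank ∂_1 = 9 − 8 = 1, and the invariant factors of ∂_1 are all 1, so H_0 = Z.
  H_1: rank ker ∂_1 − rank ∂_2 = (27 − 8) − 18 = 1, and ∂_2 has invariant factor 2 > 1, so H_1 = Z ⊕ Z/2Z.
  H_2: rank ker ∂_2 − rank ∂_3 = (18 − 18) − 0 = 0, and there is no ∂_3, so H_2 = 0.

As a check, the Euler characteristic is 9 − 27 + 18 = 0, which agrees with 1 − 1 + 0 = 0.

H_0 = Z,  H_1 = Z ⊕ Z/2Z,  H_2 = 0.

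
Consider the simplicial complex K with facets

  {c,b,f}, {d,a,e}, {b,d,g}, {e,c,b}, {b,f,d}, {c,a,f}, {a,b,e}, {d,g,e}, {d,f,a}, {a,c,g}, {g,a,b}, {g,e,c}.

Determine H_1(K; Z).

Fix the vertex order a < b < c < d < e < f < g and write every simplex with vertices in increasing order. Then dim K = 2 and the simplices of K are:

  0-simplices (7): a, b, c, d, e, f, g
  1-simplices (18): ab, ac, ad, ae, af, ag, bc, bd, be, bf, bg, ce, cf, cg, de, df, dg, eg
  2-simplices (12): abe, abg, acf, acg, ade, adf, bce, bcf, bdf, bdg, ceg, deg

giving chain groups C_0 ≅ Z^7, C_1 ≅ Z^18, C_2 ≅ Z^12.

∂_1: C_1 → C_0 is given by ∂[p,q] = [q] − [p]. For instance
  ∂ce = e − c.
As a 7×18 matrix over Z this has rank 6, with invariant factors (1,1,1,1,1,1).

The boundary map ∂_2: C_2 → C_1 maps a triangle to the signed sum of its edges. For instance
  ∂acg = cg − ag + ac,
  ∂bce = ce − be + bc.
The 18×12 boundary matrix has rank 12 and Smith normal form diag(1,1,1,1,1,1,1,1,1,1,1,2).

From H_k ≅ ker(∂_k) / im(∂_{k+1}) we obtain:

  H_1: rank ker ∂_1 − rank ∂_2 = (18 − 6) − 12 = 0, and ∂_2 has invariant factor 2 > 1, so H_1 = Z/2Z.

H_1 = Z/2Z.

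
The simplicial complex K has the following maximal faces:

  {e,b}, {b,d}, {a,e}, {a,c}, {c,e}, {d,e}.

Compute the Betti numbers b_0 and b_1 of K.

b_0 = 1, b_1 = 2.

Fix the vertex order a < b < c < d < e and write every simplex with vertices in increasing order. Then dim K = 1 and the simplices of K are:

  0-simplices (5): a, b, c, d, e
  1-simplices (6): ac, ae, bd, be, ce, de

Hence C_0 ≅ Z^5, C_1 ≅ Z^6.

The boundary map ∂_1: C_1 → C_0 sends each edge [p,q] (with p < q) to q − p. For instance
  ∂de = e − d.
The 5×6 boundary matrix has rank 4 and Smith normal form diag(1,1,1,1).

Reading off H_k = ker ∂_k / im ∂_{k+1}:

  H_0: rank C_0 − rank ∂_1 = 5 − 4 = 1, and the invariant factors of ∂_1 are all 1, so H_0 ≅ Z.
  H_1: rank ker ∂_1 − rank ∂_2 = (6 − 4) − 0 = 2, and there is no ∂_2, so H_1 ≅ Z^2.

As a check, the Euler characteristic is 5 − 6 = -1, which agrees with 1 − 2 = -1.

Hence the Betti numbers are b_0 = 1, b_1 = 2.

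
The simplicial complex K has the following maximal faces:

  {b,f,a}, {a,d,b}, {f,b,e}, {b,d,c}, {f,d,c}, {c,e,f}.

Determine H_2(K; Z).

H_2 = 0.

K has 6 vertices, 12 edges, 6 triangles.
rank ∂_2 = 6, rank ∂_3 = 0 ⇒ b_2 = 6 − 6 − 0 = 0. So H_2 ≅ 0.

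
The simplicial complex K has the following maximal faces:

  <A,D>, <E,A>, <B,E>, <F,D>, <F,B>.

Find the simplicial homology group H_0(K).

K has 5 vertices, 5 edges.
rank ∂_0 = 0, rank ∂_1 = 4 ⇒ b_0 = 5 − 0 − 4 = 1; all invariant factors of ∂_1 are 1 so no torsion. So H_0 = Z.

H_0 ≅ Z.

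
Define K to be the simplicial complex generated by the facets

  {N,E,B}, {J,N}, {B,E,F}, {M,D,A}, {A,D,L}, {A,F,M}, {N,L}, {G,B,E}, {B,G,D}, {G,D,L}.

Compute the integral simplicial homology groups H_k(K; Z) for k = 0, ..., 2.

Take the total order A < B < D < E < F < G < J < L < M < N on the vertex set. Then K (dimension 2) consists of the simplices:

  0-simplices (10): A, B, D, E, F, G, J, L, M, N
  1-simplices (19): AD, AF, AL, AM, BD, BE, BF, BG, BN, DG, DL, DM, EF, EG, EN, FM, GL, JN, LN
  2-simplices (8): ADL, ADM, AFM, BDG, BEF, BEG, BEN, DGL

so the chain groups are C_0 ≅ Z^10, C_1 ≅ Z^19, C_2 ≅ Z^8.

∂_1: C_1 → C_0 is given by ∂[p,q] = [q] − [p]. For instance
  ∂BE = E − B.
As a 10×19 matrix over Z this has rank 9, with invariant factors (1,1,1,1,1,1,1,1,1).

∂_2: C_2 → C_1 maps a triangle to the signed sum of its edges. For instance
  ∂BDG = DG − BG + BD,
  ∂BEG = EG − BG + BE.
The 19×8 boundary matrix has rank 8 and Smith normal form diag(1,1,1,1,1,1,1,1).

From H_k ≅ ker(∂_k) / im(∂_{k+1}) we obtain:

  H_0: rank C_0 − rank ∂_1 = 10 − 9 = 1, and the invariant factors of ∂_1 are all 1, so H_0 ≅ Z.
  H_1: rank ker ∂_1 − rank ∂_2 = (19 − 9) − 8 = 2, and the invariant factors of ∂_2 are all 1, so H_1 ≅ Z^2.
  H_2: rank ker ∂_2 − rank ∂_3 = (8 − 8) − 0 = 0, and there is no ∂_3, so H_2 ≅ 0.

H_0 = Z,  H_1 = Z^2,  H_2 = 0.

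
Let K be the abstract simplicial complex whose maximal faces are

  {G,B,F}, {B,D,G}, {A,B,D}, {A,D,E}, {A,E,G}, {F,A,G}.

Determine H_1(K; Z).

H_1 ≅ Z.

Order the vertices as A < B < D < E < F < G. Listing each simplex with vertices in this order, K has dimension 2 with simplices:

  0-simplices (6): A, B, D, E, F, G
  1-simplices (12): AB, AD, AE, AF, AG, BD, BF, BG, DE, DG, EG, FG
  2-simplices (6): ABD, ADE, AEG, AFG, BDG, BFG

Hence C_0 ≅ Z^6, C_1 ≅ Z^12, C_2 ≅ Z^6.

The boundary map ∂_1: C_1 → C_0 sends each edge [p,q] (with p < q) to q − p. For instance
  ∂AB = B − A.
The resulting 6×12 matrix has rank 5, and its Smith normal form has invariant factors (1,1,1,1,1).

The boundary map ∂_2: C_2 → C_1 acts by ∂[p,q,r] = [q,r] − [p,r] + [p,q]. For instance
  ∂AEG = EG − AG + AE,
  ∂AFG = FG − AG + AF.
As a 12×6 matrix over Z this has rank 6, with invariant factors (1,1,1,1,1,1).

Reading off H_k = ker ∂_k / im ∂_{k+1}:

  H_1: rank ker ∂_1 − rank ∂_2 = (12 − 5) − 6 = 1, and the invariant factors of ∂_2 are all 1, so H_1 = Z.

(K is a triangulation of the cylinder S^1 x I.)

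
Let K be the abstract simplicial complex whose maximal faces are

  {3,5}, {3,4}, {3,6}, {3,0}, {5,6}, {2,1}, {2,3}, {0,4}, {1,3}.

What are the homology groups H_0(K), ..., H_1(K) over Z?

H_0 ≅ Z,  H_1 ≅ Z^3.

Fix the vertex order 0 < 1 < 2 < 3 < 4 < 5 < 6 and write every simplex with vertices in increasing order. Then dim K = 1 and the simplices of K are:

  0-simplices (7): [0], [1], [2], [3], [4], [5], [6]
  1-simplices (9): [0,3], [0,4], [1,2], [1,3], [2,3], [3,4], [3,5], [3,6], [5,6]

so the chain groups are C_0 ≅ Z^7, C_1 ≅ Z^9.

The boundary map ∂_1: C_1 → C_0 maps an edge to its endpoints' difference, ∂[p,q] = q − p. For instance
  ∂[0,4] = [4] − [0].
As a 7×9 matrix over Z this has rank 6, with invariant factors (1,1,1,1,1,1).

Reading off H_k = ker ∂_k / im ∂_{k+1}:

  H_0: rank C_0 − rank ∂_1 = 7 − 6 = 1, and the invariant factors of ∂_1 are all 1, so H_0 ≅ Z.
  H_1: rank ker ∂_1 − rank ∂_2 = (9 − 6) − 0 = 3, and there is no ∂_2, so H_1 ≅ Z^3.

(K is a triangulation of a wedge of 3 circles.)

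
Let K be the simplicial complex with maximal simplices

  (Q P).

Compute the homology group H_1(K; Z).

H_1 = 0.

We work with the vertex ordering P < Q. The simplices of K, each written with vertices in increasing order, are:

  0-simplices (2): P, Q
  1-simplices (1): PQ

Hence C_0 ≅ Z^2, C_1 ≅ Z^1.

Boundary ∂_1: C_1 → C_0 is given by ∂[p,q] = [q] − [p]. For instance
  ∂PQ = Q − P.
As a 2×1 matrix over Z this has rank 1, with invariant factors (1).

Computing H_k = (kernel of ∂_k) / (image of ∂_{k+1}):

  H_1: rank ker ∂_1 − rank ∂_2 = (1 − 1) − 0 = 0, and there is no ∂_2, so H_1 ≅ 0.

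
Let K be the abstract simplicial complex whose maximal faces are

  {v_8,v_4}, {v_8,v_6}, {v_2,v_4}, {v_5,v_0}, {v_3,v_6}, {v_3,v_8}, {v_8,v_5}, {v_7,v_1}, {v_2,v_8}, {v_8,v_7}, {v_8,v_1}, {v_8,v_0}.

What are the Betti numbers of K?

b_0 = 1, b_1 = 4.

K has 9 vertices, 12 edges.
rank ∂_0 = 0, rank ∂_1 = 8 ⇒ b_0 = 9 − 0 − 8 = 1; all invariant factors of ∂_1 are 1 so no torsion. So H_0 ≅ Z.
rank ∂_1 = 8, rank ∂_2 = 0 ⇒ b_1 = 12 − 8 − 0 = 4. So H_1 ≅ Z^4.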